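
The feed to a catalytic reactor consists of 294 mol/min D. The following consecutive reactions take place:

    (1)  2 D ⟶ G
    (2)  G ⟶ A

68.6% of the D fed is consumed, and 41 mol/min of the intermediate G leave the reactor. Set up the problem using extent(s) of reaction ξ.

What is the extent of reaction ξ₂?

Conversion of D: D consumed = 2ξ₁ = 0.686 × 294 → ξ₁ = 100.8 mol/min.
G balance: n_G = 0 + 1ξ₁ − 1ξ₂ = 41 → ξ₂ = (1·100.8 − 41)/1 = 59.84 mol/min.
Outlet amounts (n = n₀ + Σ ν·ξ):
  D: 294 − 2(100.8) = 92.32
  G: 0 + 1(100.8) − 1(59.84) = 41
  A: 0 + 1(59.84) = 59.84

ξ₂ = 59.8 mol/min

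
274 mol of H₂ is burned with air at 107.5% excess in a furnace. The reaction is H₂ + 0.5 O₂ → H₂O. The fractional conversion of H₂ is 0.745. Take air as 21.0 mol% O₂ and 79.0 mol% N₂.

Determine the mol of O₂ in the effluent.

Stoichiometric O₂ = 0.5 × 274 = 137 mol; O₂ fed = 137 × 2.075 = 284.3 mol.
N₂ fed = 284.3 × 79/21 = 1069 mol.
Fuel reacted = 0.745 × 274 → ξ = 204.1 mol.
Outlet (n = n₀ + ν ξ):
  H₂: 274 − 1(204.1) = 69.87
  O₂: 284.3 − 0.5(204.1) = 182.2
  N₂: 1069 (inert)
  H₂O: 0 + 1(204.1) = 204.1

182 mol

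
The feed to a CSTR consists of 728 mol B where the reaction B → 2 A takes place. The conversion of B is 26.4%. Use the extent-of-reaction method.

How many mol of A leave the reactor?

B reacted = 0.264 × 728 = 192.2 mol; ν_B = −1, so ξ = 192.2/1 = 192.2 mol.
Outlet amounts (n = n₀ + ν ξ):
  B: 728 − 1(192.2) = 535.8
  A: 0 + 2(192.2) = 384.4

384 mol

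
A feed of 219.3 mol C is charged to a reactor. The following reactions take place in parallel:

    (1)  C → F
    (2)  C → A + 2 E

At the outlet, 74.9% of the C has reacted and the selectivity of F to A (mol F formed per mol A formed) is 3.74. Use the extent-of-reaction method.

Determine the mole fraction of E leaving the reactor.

0.24

Conversion of C: C consumed = 0.749 × 219.3 = 164.3 mol = 1ξ₁ + 1ξ₂.
Selectivity: 1ξ₁ / (1ξ₂) = 3.74 → ξ₁ = 3.74 ξ₂.
Substitute: (1·3.74 + 1) ξ₂ = 164.3 → ξ₂ = 34.65 mol, ξ₁ = 129.6 mol.
Outlet amounts (n = n₀ + Σ ν·ξ):
  C: 219.3 − 1(129.6) − 1(34.65) = 55.04
  F: 0 + 1(129.6) = 129.6
  A: 0 + 1(34.65) = 34.65
  E: 0 + 2(34.65) = 69.31
Total out = 288.6 mol; y_E = 69.31 / 288.6 = 0.2401.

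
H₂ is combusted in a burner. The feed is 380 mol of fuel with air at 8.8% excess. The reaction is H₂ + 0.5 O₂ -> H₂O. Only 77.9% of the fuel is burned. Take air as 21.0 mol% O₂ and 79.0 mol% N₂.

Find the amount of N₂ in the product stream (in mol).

778 mol

Stoichiometric O₂ = 0.5 × 380 = 190 mol; O₂ fed = 190 × 1.088 = 206.7 mol.
N₂ fed = 206.7 × 79/21 = 777.7 mol.
Fuel reacted = 0.779 × 380 → ξ = 296 mol.
Outlet (n = n₀ + ν ξ):
  H₂: 380 − 1(296) = 83.98
  O₂: 206.7 − 0.5(296) = 58.71
  N₂: 777.7 (inert)
  H₂O: 0 + 1(296) = 296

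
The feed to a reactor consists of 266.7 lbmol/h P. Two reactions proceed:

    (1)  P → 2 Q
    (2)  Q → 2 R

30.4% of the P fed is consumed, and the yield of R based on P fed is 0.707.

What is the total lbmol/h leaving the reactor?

Conversion of P: P consumed = 1ξ₁ = 0.304 × 266.7 → ξ₁ = 81.08 lbmol/h.
Yield of R: 2ξ₂ / 266.7 = 0.707 → ξ₂ = 94.28 lbmol/h.
Outlet amounts (n = n₀ + Σ ν·ξ):
  P: 266.7 − 1(81.08) = 185.6
  Q: 0 + 2(81.08) − 1(94.28) = 67.88
  R: 0 + 2(94.28) = 188.6
Total out = 185.6 + 67.88 + 188.6 = 442.1 lbmol/h.

442 lbmol/h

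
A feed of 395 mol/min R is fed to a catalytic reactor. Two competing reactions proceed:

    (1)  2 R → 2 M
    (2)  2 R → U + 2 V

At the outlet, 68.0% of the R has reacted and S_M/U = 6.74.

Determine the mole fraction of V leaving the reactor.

0.144

Conversion of R: R consumed = 0.68 × 395 = 268.6 mol/min = 2ξ₁ + 2ξ₂.
Selectivity: 2ξ₁ / (1ξ₂) = 6.74 → ξ₁ = 3.37 ξ₂.
Substitute: (2·3.37 + 2) ξ₂ = 268.6 → ξ₂ = 30.73 mol/min, ξ₁ = 103.6 mol/min.
Outlet amounts (n = n₀ + Σ ν·ξ):
  R: 395 − 2(103.6) − 2(30.73) = 126.4
  M: 0 + 2(103.6) = 207.1
  U: 0 + 1(30.73) = 30.73
  V: 0 + 2(30.73) = 61.46
Total out = 425.7 mol/min; y_V = 61.46 / 425.7 = 0.1444.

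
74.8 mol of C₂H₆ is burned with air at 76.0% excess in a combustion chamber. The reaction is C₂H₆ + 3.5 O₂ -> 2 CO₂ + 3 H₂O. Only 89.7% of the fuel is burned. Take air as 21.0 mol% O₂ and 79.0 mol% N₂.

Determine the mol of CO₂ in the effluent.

Stoichiometric O₂ = 3.5 × 74.8 = 261.8 mol; O₂ fed = 261.8 × 1.760 = 460.8 mol.
N₂ fed = 460.8 × 79/21 = 1733 mol.
Fuel reacted = 0.897 × 74.8 → ξ = 67.1 mol.
Outlet (n = n₀ + ν ξ):
  C₂H₆: 74.8 − 1(67.1) = 7.704
  O₂: 460.8 − 3.5(67.1) = 225.9
  N₂: 1733 (inert)
  CO₂: 0 + 2(67.1) = 134.2
  H₂O: 0 + 3(67.1) = 201.3

134 mol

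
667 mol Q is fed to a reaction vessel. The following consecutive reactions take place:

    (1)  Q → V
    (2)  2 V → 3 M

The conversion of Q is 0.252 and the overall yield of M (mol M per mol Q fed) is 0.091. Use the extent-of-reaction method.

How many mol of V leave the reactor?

128 mol

Conversion of Q: Q consumed = 1ξ₁ = 0.252 × 667 → ξ₁ = 168.1 mol.
Yield of M: 3ξ₂ / 667 = 0.091 → ξ₂ = 20.23 mol.
Outlet amounts (n = n₀ + Σ ν·ξ):
  Q: 667 − 1(168.1) = 498.9
  V: 0 + 1(168.1) − 2(20.23) = 127.6
  M: 0 + 3(20.23) = 60.7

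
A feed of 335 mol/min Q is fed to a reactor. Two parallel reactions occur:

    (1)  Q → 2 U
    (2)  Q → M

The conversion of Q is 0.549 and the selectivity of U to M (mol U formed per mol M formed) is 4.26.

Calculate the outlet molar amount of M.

Conversion of Q: Q consumed = 0.549 × 335 = 183.9 mol/min = 1ξ₁ + 1ξ₂.
Selectivity: 2ξ₁ / (1ξ₂) = 4.26 → ξ₁ = 2.13 ξ₂.
Substitute: (1·2.13 + 1) ξ₂ = 183.9 → ξ₂ = 58.76 mol/min, ξ₁ = 125.2 mol/min.
Outlet amounts (n = n₀ + Σ ν·ξ):
  Q: 335 − 1(125.2) − 1(58.76) = 151.1
  U: 0 + 2(125.2) = 250.3
  M: 0 + 1(58.76) = 58.76

58.8 mol/min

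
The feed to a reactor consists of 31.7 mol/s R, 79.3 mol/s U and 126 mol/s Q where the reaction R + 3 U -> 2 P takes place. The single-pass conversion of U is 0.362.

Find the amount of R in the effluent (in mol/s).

22.1 mol/s

U reacted = 0.362 × 79.3 = 28.71 mol/s; ν_U = −3, so ξ = 28.71/3 = 9.569 mol/s.
Outlet amounts (n = n₀ + ν ξ):
  R: 31.7 − 1(9.569) = 22.13
  U: 79.3 − 3(9.569) = 50.59
  P: 0 + 2(9.569) = 19.14
  Q: 126 (inert)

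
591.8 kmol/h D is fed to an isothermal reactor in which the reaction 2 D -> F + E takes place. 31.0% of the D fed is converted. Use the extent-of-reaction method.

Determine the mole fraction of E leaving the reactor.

D reacted = 0.31 × 591.8 = 183.5 kmol/h; ν_D = −2, so ξ = 183.5/2 = 91.73 kmol/h.
Outlet amounts (n = n₀ + ν ξ):
  D: 591.8 − 2(91.73) = 408.3
  F: 0 + 1(91.73) = 91.73
  E: 0 + 1(91.73) = 91.73
Total out = 591.8 kmol/h; y_E = 91.73 / 591.8 = 0.155.

0.155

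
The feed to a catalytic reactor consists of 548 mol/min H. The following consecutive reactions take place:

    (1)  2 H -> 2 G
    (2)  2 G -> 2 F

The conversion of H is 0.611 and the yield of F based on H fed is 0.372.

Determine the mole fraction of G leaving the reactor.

Conversion of H: H consumed = 2ξ₁ = 0.611 × 548 → ξ₁ = 167.4 mol/min.
Yield of F: 2ξ₂ / 548 = 0.372 → ξ₂ = 101.9 mol/min.
Outlet amounts (n = n₀ + Σ ν·ξ):
  H: 548 − 2(167.4) = 213.2
  G: 0 + 2(167.4) − 2(101.9) = 131
  F: 0 + 2(101.9) = 203.9
Total out = 548 mol/min; y_G = 131 / 548 = 0.239.

0.239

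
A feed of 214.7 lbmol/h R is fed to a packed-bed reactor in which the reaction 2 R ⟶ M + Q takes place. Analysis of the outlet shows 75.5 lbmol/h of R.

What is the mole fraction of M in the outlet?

0.324

For R: n = n₀ − 2ξ → 75.5 = 214.7 − 2ξ, giving ξ = 69.6 lbmol/h.
Outlet amounts (n = n₀ + ν ξ):
  R: 214.7 − 2(69.6) = 75.5
  M: 0 + 1(69.6) = 69.6
  Q: 0 + 1(69.6) = 69.6
Total out = 214.7 lbmol/h; y_M = 69.6 / 214.7 = 0.3242.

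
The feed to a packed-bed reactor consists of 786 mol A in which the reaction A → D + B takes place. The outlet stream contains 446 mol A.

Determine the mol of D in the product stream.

340 mol

For A: n = n₀ − 1ξ → 446 = 786 − 1ξ, giving ξ = 340 mol.
Outlet amounts (n = n₀ + ν ξ):
  A: 786 − 1(340) = 446
  D: 0 + 1(340) = 340
  B: 0 + 1(340) = 340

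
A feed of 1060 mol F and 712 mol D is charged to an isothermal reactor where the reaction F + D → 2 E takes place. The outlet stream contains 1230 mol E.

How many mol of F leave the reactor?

For E: n = n₀ + 2ξ → 1230 = 0 + 2ξ, giving ξ = 615 mol.
Outlet amounts (n = n₀ + ν ξ):
  F: 1060 − 1(615) = 445
  D: 712 − 1(615) = 97
  E: 0 + 2(615) = 1230

445 mol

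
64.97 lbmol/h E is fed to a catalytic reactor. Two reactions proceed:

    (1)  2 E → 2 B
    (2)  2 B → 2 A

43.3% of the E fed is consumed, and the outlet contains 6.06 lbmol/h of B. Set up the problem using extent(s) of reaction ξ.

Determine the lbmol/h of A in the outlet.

22.1 lbmol/h

Conversion of E: E consumed = 2ξ₁ = 0.433 × 64.97 → ξ₁ = 14.07 lbmol/h.
B balance: n_B = 0 + 2ξ₁ − 2ξ₂ = 6.06 → ξ₂ = (2·14.07 − 6.06)/2 = 11.04 lbmol/h.
Outlet amounts (n = n₀ + Σ ν·ξ):
  E: 64.97 − 2(14.07) = 36.84
  B: 0 + 2(14.07) − 2(11.04) = 6.06
  A: 0 + 2(11.04) = 22.07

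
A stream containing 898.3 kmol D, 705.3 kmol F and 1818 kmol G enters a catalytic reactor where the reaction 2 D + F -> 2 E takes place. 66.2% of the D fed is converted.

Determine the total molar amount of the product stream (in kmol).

D reacted = 0.662 × 898.3 = 594.7 kmol; ν_D = −2, so ξ = 594.7/2 = 297.3 kmol.
Outlet amounts (n = n₀ + ν ξ):
  D: 898.3 − 2(297.3) = 303.6
  F: 705.3 − 1(297.3) = 408
  E: 0 + 2(297.3) = 594.7
  G: 1818 (inert)
Total out = 303.6 + 408 + 594.7 + 1818 = 3124 kmol.

3120 kmol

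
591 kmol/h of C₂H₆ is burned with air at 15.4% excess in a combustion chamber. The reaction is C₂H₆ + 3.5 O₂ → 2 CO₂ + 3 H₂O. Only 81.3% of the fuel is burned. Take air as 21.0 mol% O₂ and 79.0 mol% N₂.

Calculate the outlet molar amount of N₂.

8980 kmol/h

Stoichiometric O₂ = 3.5 × 591 = 2068 kmol/h; O₂ fed = 2068 × 1.154 = 2387 kmol/h.
N₂ fed = 2387 × 79/21 = 8980 kmol/h.
Fuel reacted = 0.813 × 591 → ξ = 480.5 kmol/h.
Outlet (n = n₀ + ν ξ):
  C₂H₆: 591 − 1(480.5) = 110.5
  O₂: 2387 − 3.5(480.5) = 705.4
  N₂: 8980 (inert)
  CO₂: 0 + 2(480.5) = 961
  H₂O: 0 + 3(480.5) = 1441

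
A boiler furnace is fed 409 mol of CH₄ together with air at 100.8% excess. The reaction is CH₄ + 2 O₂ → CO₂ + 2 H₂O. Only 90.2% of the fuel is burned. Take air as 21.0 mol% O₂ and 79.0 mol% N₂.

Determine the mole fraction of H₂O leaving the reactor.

Stoichiometric O₂ = 2 × 409 = 818 mol; O₂ fed = 818 × 2.008 = 1643 mol.
N₂ fed = 1643 × 79/21 = 6179 mol.
Fuel reacted = 0.902 × 409 → ξ = 368.9 mol.
Outlet (n = n₀ + ν ξ):
  CH₄: 409 − 1(368.9) = 40.08
  O₂: 1643 − 2(368.9) = 904.7
  N₂: 6179 (inert)
  CO₂: 0 + 1(368.9) = 368.9
  H₂O: 0 + 2(368.9) = 737.8
Total out = 8231 mol; y_H₂O = 737.8 / 8231 = 0.08965.

0.0896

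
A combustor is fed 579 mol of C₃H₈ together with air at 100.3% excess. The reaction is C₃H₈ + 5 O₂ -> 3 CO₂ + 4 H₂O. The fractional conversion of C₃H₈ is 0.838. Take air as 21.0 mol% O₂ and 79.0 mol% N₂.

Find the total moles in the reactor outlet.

Stoichiometric O₂ = 5 × 579 = 2895 mol; O₂ fed = 2895 × 2.003 = 5799 mol.
N₂ fed = 5799 × 79/21 = 21810 mol.
Fuel reacted = 0.838 × 579 → ξ = 485.2 mol.
Outlet (n = n₀ + ν ξ):
  C₃H₈: 579 − 1(485.2) = 93.8
  O₂: 5799 − 5(485.2) = 3373
  N₂: 21810 (inert)
  CO₂: 0 + 3(485.2) = 1456
  H₂O: 0 + 4(485.2) = 1941
Total out = 93.8 + 3373 + 21810 + 1456 + 1941 = 28680 mol.

28700 mol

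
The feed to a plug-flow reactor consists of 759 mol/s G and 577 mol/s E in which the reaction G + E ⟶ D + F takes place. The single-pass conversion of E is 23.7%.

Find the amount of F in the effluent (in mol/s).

137 mol/s

E reacted = 0.237 × 577 = 136.7 mol/s; ν_E = −1, so ξ = 136.7/1 = 136.7 mol/s.
Outlet amounts (n = n₀ + ν ξ):
  G: 759 − 1(136.7) = 622.3
  E: 577 − 1(136.7) = 440.3
  D: 0 + 1(136.7) = 136.7
  F: 0 + 1(136.7) = 136.7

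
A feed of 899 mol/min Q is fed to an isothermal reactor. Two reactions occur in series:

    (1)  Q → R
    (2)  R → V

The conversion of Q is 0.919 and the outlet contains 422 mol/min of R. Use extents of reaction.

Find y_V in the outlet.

Conversion of Q: Q consumed = 1ξ₁ = 0.919 × 899 → ξ₁ = 826.2 mol/min.
R balance: n_R = 0 + 1ξ₁ − 1ξ₂ = 422 → ξ₂ = (1·826.2 − 422)/1 = 404.2 mol/min.
Outlet amounts (n = n₀ + Σ ν·ξ):
  Q: 899 − 1(826.2) = 72.82
  R: 0 + 1(826.2) − 1(404.2) = 422
  V: 0 + 1(404.2) = 404.2
Total out = 899 mol/min; y_V = 404.2 / 899 = 0.4496.

0.45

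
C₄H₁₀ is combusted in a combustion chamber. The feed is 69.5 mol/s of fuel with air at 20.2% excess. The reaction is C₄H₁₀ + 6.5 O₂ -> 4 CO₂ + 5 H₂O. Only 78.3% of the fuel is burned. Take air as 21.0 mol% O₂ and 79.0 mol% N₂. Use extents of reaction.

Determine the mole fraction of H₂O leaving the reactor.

Stoichiometric O₂ = 6.5 × 69.5 = 451.8 mol/s; O₂ fed = 451.8 × 1.202 = 543 mol/s.
N₂ fed = 543 × 79/21 = 2043 mol/s.
Fuel reacted = 0.783 × 69.5 → ξ = 54.42 mol/s.
Outlet (n = n₀ + ν ξ):
  C₄H₁₀: 69.5 − 1(54.42) = 15.08
  O₂: 543 − 6.5(54.42) = 189.3
  N₂: 2043 (inert)
  CO₂: 0 + 4(54.42) = 217.7
  H₂O: 0 + 5(54.42) = 272.1
Total out = 2737 mol/s; y_H₂O = 272.1 / 2737 = 0.09942.

0.0994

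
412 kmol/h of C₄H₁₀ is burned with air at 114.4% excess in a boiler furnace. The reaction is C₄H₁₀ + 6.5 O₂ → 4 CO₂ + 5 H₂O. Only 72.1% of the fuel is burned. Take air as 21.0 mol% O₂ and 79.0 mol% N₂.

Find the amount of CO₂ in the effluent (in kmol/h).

1190 kmol/h

Stoichiometric O₂ = 6.5 × 412 = 2678 kmol/h; O₂ fed = 2678 × 2.144 = 5742 kmol/h.
N₂ fed = 5742 × 79/21 = 21600 kmol/h.
Fuel reacted = 0.721 × 412 → ξ = 297.1 kmol/h.
Outlet (n = n₀ + ν ξ):
  C₄H₁₀: 412 − 1(297.1) = 114.9
  O₂: 5742 − 6.5(297.1) = 3811
  N₂: 21600 (inert)
  CO₂: 0 + 4(297.1) = 1188
  H₂O: 0 + 5(297.1) = 1485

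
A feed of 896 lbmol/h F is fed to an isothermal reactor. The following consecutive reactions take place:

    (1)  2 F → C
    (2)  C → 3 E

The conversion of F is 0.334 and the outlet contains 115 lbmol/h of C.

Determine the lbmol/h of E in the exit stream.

Conversion of F: F consumed = 2ξ₁ = 0.334 × 896 → ξ₁ = 149.6 lbmol/h.
C balance: n_C = 0 + 1ξ₁ − 1ξ₂ = 115 → ξ₂ = (1·149.6 − 115)/1 = 34.63 lbmol/h.
Outlet amounts (n = n₀ + Σ ν·ξ):
  F: 896 − 2(149.6) = 596.7
  C: 0 + 1(149.6) − 1(34.63) = 115
  E: 0 + 3(34.63) = 103.9

104 lbmol/h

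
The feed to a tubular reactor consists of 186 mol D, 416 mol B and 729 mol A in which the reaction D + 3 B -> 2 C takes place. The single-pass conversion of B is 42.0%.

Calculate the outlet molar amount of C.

B reacted = 0.42 × 416 = 174.7 mol; ν_B = −3, so ξ = 174.7/3 = 58.24 mol.
Outlet amounts (n = n₀ + ν ξ):
  D: 186 − 1(58.24) = 127.8
  B: 416 − 3(58.24) = 241.3
  C: 0 + 2(58.24) = 116.5
  A: 729 (inert)

116 mol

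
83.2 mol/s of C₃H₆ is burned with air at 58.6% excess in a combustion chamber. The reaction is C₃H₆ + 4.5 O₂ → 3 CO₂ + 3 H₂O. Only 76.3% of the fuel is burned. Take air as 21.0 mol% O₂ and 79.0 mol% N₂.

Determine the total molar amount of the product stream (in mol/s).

2940 mol/s

Stoichiometric O₂ = 4.5 × 83.2 = 374.4 mol/s; O₂ fed = 374.4 × 1.586 = 593.8 mol/s.
N₂ fed = 593.8 × 79/21 = 2234 mol/s.
Fuel reacted = 0.763 × 83.2 → ξ = 63.48 mol/s.
Outlet (n = n₀ + ν ξ):
  C₃H₆: 83.2 − 1(63.48) = 19.72
  O₂: 593.8 − 4.5(63.48) = 308.1
  N₂: 2234 (inert)
  CO₂: 0 + 3(63.48) = 190.4
  H₂O: 0 + 3(63.48) = 190.4
Total out = 19.72 + 308.1 + 2234 + 190.4 + 190.4 = 2943 mol/s.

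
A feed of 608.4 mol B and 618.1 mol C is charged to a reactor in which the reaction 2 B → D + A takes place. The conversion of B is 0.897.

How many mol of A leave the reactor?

273 mol

B reacted = 0.897 × 608.4 = 545.7 mol; ν_B = −2, so ξ = 545.7/2 = 272.9 mol.
Outlet amounts (n = n₀ + ν ξ):
  B: 608.4 − 2(272.9) = 62.67
  D: 0 + 1(272.9) = 272.9
  A: 0 + 1(272.9) = 272.9
  C: 618.1 (inert)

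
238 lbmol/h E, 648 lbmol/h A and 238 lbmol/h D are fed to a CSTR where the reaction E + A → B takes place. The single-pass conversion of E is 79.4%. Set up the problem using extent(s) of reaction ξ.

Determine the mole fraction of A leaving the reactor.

0.491

E reacted = 0.794 × 238 = 189 lbmol/h; ν_E = −1, so ξ = 189/1 = 189 lbmol/h.
Outlet amounts (n = n₀ + ν ξ):
  E: 238 − 1(189) = 49.03
  A: 648 − 1(189) = 459
  B: 0 + 1(189) = 189
  D: 238 (inert)
Total out = 935 lbmol/h; y_A = 459 / 935 = 0.4909.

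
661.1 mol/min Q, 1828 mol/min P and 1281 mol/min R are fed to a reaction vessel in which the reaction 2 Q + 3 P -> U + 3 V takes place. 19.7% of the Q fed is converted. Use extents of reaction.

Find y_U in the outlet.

Q reacted = 0.197 × 661.1 = 130.2 mol/min; ν_Q = −2, so ξ = 130.2/2 = 65.12 mol/min.
Outlet amounts (n = n₀ + ν ξ):
  Q: 661.1 − 2(65.12) = 530.9
  P: 1828 − 3(65.12) = 1633
  U: 0 + 1(65.12) = 65.12
  V: 0 + 3(65.12) = 195.4
  R: 1281 (inert)
Total out = 3705 mol/min; y_U = 65.12 / 3705 = 0.01758.

0.0176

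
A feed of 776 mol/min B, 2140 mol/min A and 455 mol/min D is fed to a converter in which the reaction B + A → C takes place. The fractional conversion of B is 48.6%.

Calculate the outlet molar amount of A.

1760 mol/min

B reacted = 0.486 × 776 = 377.1 mol/min; ν_B = −1, so ξ = 377.1/1 = 377.1 mol/min.
Outlet amounts (n = n₀ + ν ξ):
  B: 776 − 1(377.1) = 398.9
  A: 2140 − 1(377.1) = 1763
  C: 0 + 1(377.1) = 377.1
  D: 455 (inert)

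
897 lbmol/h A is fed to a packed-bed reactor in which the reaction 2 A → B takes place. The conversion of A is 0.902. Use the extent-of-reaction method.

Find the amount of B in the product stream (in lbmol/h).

405 lbmol/h

A reacted = 0.902 × 897 = 809.1 lbmol/h; ν_A = −2, so ξ = 809.1/2 = 404.5 lbmol/h.
Outlet amounts (n = n₀ + ν ξ):
  A: 897 − 2(404.5) = 87.91
  B: 0 + 1(404.5) = 404.5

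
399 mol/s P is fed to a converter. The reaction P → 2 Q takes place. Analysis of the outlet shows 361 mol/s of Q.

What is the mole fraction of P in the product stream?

0.377

For Q: n = n₀ + 2ξ → 361 = 0 + 2ξ, giving ξ = 180.5 mol/s.
Outlet amounts (n = n₀ + ν ξ):
  P: 399 − 1(180.5) = 218.5
  Q: 0 + 2(180.5) = 361
Total out = 579.5 mol/s; y_P = 218.5 / 579.5 = 0.377.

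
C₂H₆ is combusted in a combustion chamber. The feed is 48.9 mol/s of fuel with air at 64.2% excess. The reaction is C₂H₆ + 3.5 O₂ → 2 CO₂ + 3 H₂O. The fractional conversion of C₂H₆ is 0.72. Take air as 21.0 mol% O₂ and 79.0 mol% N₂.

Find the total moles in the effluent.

1400 mol/s

Stoichiometric O₂ = 3.5 × 48.9 = 171.2 mol/s; O₂ fed = 171.2 × 1.642 = 281 mol/s.
N₂ fed = 281 × 79/21 = 1057 mol/s.
Fuel reacted = 0.72 × 48.9 → ξ = 35.21 mol/s.
Outlet (n = n₀ + ν ξ):
  C₂H₆: 48.9 − 1(35.21) = 13.69
  O₂: 281 − 3.5(35.21) = 157.8
  N₂: 1057 (inert)
  CO₂: 0 + 2(35.21) = 70.42
  H₂O: 0 + 3(35.21) = 105.6
Total out = 13.69 + 157.8 + 1057 + 70.42 + 105.6 = 1405 mol/s.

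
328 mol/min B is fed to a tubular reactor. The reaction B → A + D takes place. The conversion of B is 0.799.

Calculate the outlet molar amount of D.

262 mol/min

B reacted = 0.799 × 328 = 262.1 mol/min; ν_B = −1, so ξ = 262.1/1 = 262.1 mol/min.
Outlet amounts (n = n₀ + ν ξ):
  B: 328 − 1(262.1) = 65.93
  A: 0 + 1(262.1) = 262.1
  D: 0 + 1(262.1) = 262.1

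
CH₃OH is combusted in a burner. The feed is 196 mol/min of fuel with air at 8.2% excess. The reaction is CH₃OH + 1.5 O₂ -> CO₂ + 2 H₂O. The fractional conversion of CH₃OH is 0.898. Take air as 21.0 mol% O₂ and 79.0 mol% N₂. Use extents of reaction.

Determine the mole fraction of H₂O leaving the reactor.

Stoichiometric O₂ = 1.5 × 196 = 294 mol/min; O₂ fed = 294 × 1.082 = 318.1 mol/min.
N₂ fed = 318.1 × 79/21 = 1197 mol/min.
Fuel reacted = 0.898 × 196 → ξ = 176 mol/min.
Outlet (n = n₀ + ν ξ):
  CH₃OH: 196 − 1(176) = 19.99
  O₂: 318.1 − 1.5(176) = 54.1
  N₂: 1197 (inert)
  CO₂: 0 + 1(176) = 176
  H₂O: 0 + 2(176) = 352
Total out = 1799 mol/min; y_H₂O = 352 / 1799 = 0.1957.

0.196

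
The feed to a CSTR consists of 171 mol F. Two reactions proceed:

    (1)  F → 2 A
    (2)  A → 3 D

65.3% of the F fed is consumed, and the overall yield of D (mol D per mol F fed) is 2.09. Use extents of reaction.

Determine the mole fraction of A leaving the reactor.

0.2

Conversion of F: F consumed = 1ξ₁ = 0.653 × 171 → ξ₁ = 111.7 mol.
Yield of D: 3ξ₂ / 171 = 2.09 → ξ₂ = 119.1 mol.
Outlet amounts (n = n₀ + Σ ν·ξ):
  F: 171 − 1(111.7) = 59.34
  A: 0 + 2(111.7) − 1(119.1) = 104.2
  D: 0 + 3(119.1) = 357.4
Total out = 520.9 mol; y_A = 104.2 / 520.9 = 0.2.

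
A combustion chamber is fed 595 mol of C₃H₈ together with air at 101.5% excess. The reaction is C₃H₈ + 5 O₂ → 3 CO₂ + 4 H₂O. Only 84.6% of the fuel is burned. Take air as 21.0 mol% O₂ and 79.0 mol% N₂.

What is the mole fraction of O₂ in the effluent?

Stoichiometric O₂ = 5 × 595 = 2975 mol; O₂ fed = 2975 × 2.015 = 5995 mol.
N₂ fed = 5995 × 79/21 = 22550 mol.
Fuel reacted = 0.846 × 595 → ξ = 503.4 mol.
Outlet (n = n₀ + ν ξ):
  C₃H₈: 595 − 1(503.4) = 91.63
  O₂: 5995 − 5(503.4) = 3478
  N₂: 22550 (inert)
  CO₂: 0 + 3(503.4) = 1510
  H₂O: 0 + 4(503.4) = 2013
Total out = 29640 mol; y_O₂ = 3478 / 29640 = 0.1173.

0.117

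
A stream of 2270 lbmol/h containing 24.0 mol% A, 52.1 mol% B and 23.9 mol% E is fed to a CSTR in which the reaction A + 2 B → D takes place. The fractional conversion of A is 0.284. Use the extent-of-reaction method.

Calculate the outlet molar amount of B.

873 lbmol/h

A reacted = 0.284 × 544.8 = 154.7 lbmol/h; ν_A = −1, so ξ = 154.7/1 = 154.7 lbmol/h.
Outlet amounts (n = n₀ + ν ξ):
  A: 544.8 − 1(154.7) = 390.1
  B: 1183 − 2(154.7) = 873.2
  D: 0 + 1(154.7) = 154.7
  E: 542.5 (inert)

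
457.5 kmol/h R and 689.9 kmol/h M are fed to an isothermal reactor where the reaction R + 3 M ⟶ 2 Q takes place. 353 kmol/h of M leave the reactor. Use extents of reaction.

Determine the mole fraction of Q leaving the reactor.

0.243

For M: n = n₀ − 3ξ → 353 = 689.9 − 3ξ, giving ξ = 112.3 kmol/h.
Outlet amounts (n = n₀ + ν ξ):
  R: 457.5 − 1(112.3) = 345.2
  M: 689.9 − 3(112.3) = 353
  Q: 0 + 2(112.3) = 224.6
Total out = 922.8 kmol/h; y_Q = 224.6 / 922.8 = 0.2434.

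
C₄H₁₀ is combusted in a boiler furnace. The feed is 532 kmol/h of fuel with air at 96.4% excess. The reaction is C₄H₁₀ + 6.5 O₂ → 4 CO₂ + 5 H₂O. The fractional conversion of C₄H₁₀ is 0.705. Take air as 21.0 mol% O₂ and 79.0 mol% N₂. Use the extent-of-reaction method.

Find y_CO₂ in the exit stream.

0.0449

Stoichiometric O₂ = 6.5 × 532 = 3458 kmol/h; O₂ fed = 3458 × 1.964 = 6792 kmol/h.
N₂ fed = 6792 × 79/21 = 25550 kmol/h.
Fuel reacted = 0.705 × 532 → ξ = 375.1 kmol/h.
Outlet (n = n₀ + ν ξ):
  C₄H₁₀: 532 − 1(375.1) = 156.9
  O₂: 6792 − 6.5(375.1) = 4354
  N₂: 25550 (inert)
  CO₂: 0 + 4(375.1) = 1500
  H₂O: 0 + 5(375.1) = 1875
Total out = 33440 kmol/h; y_CO₂ = 1500 / 33440 = 0.04487.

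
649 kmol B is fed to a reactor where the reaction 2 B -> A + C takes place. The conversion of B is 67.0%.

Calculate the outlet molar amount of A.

B reacted = 0.67 × 649 = 434.8 kmol; ν_B = −2, so ξ = 434.8/2 = 217.4 kmol.
Outlet amounts (n = n₀ + ν ξ):
  B: 649 − 2(217.4) = 214.2
  A: 0 + 1(217.4) = 217.4
  C: 0 + 1(217.4) = 217.4

217 kmol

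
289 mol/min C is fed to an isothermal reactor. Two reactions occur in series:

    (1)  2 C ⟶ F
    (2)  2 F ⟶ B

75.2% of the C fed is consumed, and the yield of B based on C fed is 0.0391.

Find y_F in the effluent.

0.509

Conversion of C: C consumed = 2ξ₁ = 0.752 × 289 → ξ₁ = 108.7 mol/min.
Yield of B: 1ξ₂ / 289 = 0.0391 → ξ₂ = 11.3 mol/min.
Outlet amounts (n = n₀ + Σ ν·ξ):
  C: 289 − 2(108.7) = 71.67
  F: 0 + 1(108.7) − 2(11.3) = 86.06
  B: 0 + 1(11.3) = 11.3
Total out = 169 mol/min; y_F = 86.06 / 169 = 0.5091.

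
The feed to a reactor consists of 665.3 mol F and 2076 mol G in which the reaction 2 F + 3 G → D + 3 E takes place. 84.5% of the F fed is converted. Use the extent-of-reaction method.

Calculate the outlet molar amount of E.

843 mol

F reacted = 0.845 × 665.3 = 562.2 mol; ν_F = −2, so ξ = 562.2/2 = 281.1 mol.
Outlet amounts (n = n₀ + ν ξ):
  F: 665.3 − 2(281.1) = 103.1
  G: 2076 − 3(281.1) = 1233
  D: 0 + 1(281.1) = 281.1
  E: 0 + 3(281.1) = 843.3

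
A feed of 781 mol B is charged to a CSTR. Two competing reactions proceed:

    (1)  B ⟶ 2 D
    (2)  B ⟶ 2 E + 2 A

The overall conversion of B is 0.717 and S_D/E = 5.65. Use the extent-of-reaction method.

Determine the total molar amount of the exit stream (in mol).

Conversion of B: B consumed = 0.717 × 781 = 560 mol = 1ξ₁ + 1ξ₂.
Selectivity: 2ξ₁ / (2ξ₂) = 5.65 → ξ₁ = 5.65 ξ₂.
Substitute: (1·5.65 + 1) ξ₂ = 560 → ξ₂ = 84.21 mol, ξ₁ = 475.8 mol.
Outlet amounts (n = n₀ + Σ ν·ξ):
  B: 781 − 1(475.8) − 1(84.21) = 221
  D: 0 + 2(475.8) = 951.5
  E: 0 + 2(84.21) = 168.4
  A: 0 + 2(84.21) = 168.4
Total out = 221 + 951.5 + 168.4 + 168.4 = 1509 mol.

1510 mol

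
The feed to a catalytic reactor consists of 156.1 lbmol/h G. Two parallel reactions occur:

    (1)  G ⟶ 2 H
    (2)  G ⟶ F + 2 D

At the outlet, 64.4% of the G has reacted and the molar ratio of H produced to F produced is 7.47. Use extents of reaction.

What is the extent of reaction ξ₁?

Conversion of G: G consumed = 0.644 × 156.1 = 100.5 lbmol/h = 1ξ₁ + 1ξ₂.
Selectivity: 2ξ₁ / (1ξ₂) = 7.47 → ξ₁ = 3.735 ξ₂.
Substitute: (1·3.735 + 1) ξ₂ = 100.5 → ξ₂ = 21.23 lbmol/h, ξ₁ = 79.3 lbmol/h.
Outlet amounts (n = n₀ + Σ ν·ξ):
  G: 156.1 − 1(79.3) − 1(21.23) = 55.57
  H: 0 + 2(79.3) = 158.6
  F: 0 + 1(21.23) = 21.23
  D: 0 + 2(21.23) = 42.46

ξ₁ = 79.3 lbmol/h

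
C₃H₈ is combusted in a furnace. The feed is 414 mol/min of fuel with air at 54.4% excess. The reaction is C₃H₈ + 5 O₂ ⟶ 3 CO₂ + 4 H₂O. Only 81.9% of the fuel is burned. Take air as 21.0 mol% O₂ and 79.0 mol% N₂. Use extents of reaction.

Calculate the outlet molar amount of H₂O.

1360 mol/min

Stoichiometric O₂ = 5 × 414 = 2070 mol/min; O₂ fed = 2070 × 1.544 = 3196 mol/min.
N₂ fed = 3196 × 79/21 = 12020 mol/min.
Fuel reacted = 0.819 × 414 → ξ = 339.1 mol/min.
Outlet (n = n₀ + ν ξ):
  C₃H₈: 414 − 1(339.1) = 74.93
  O₂: 3196 − 5(339.1) = 1501
  N₂: 12020 (inert)
  CO₂: 0 + 3(339.1) = 1017
  H₂O: 0 + 4(339.1) = 1356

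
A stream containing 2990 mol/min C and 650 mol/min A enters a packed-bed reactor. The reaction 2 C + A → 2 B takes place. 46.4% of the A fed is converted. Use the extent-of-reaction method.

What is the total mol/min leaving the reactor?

3340 mol/min

A reacted = 0.464 × 650 = 301.6 mol/min; ν_A = −1, so ξ = 301.6/1 = 301.6 mol/min.
Outlet amounts (n = n₀ + ν ξ):
  C: 2990 − 2(301.6) = 2387
  A: 650 − 1(301.6) = 348.4
  B: 0 + 2(301.6) = 603.2
Total out = 2387 + 348.4 + 603.2 = 3338 mol/min.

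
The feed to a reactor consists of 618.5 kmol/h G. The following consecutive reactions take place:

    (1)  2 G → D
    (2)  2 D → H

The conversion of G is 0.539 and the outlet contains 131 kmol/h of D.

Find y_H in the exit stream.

Conversion of G: G consumed = 2ξ₁ = 0.539 × 618.5 → ξ₁ = 166.7 kmol/h.
D balance: n_D = 0 + 1ξ₁ − 2ξ₂ = 131 → ξ₂ = (1·166.7 − 131)/2 = 17.84 kmol/h.
Outlet amounts (n = n₀ + Σ ν·ξ):
  G: 618.5 − 2(166.7) = 285.1
  D: 0 + 1(166.7) − 2(17.84) = 131
  H: 0 + 1(17.84) = 17.84
Total out = 434 kmol/h; y_H = 17.84 / 434 = 0.04112.

0.0411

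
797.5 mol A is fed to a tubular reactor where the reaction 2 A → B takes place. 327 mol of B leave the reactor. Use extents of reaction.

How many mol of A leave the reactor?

144 mol

For B: n = n₀ + 1ξ → 327 = 0 + 1ξ, giving ξ = 327 mol.
Outlet amounts (n = n₀ + ν ξ):
  A: 797.5 − 2(327) = 143.5
  B: 0 + 1(327) = 327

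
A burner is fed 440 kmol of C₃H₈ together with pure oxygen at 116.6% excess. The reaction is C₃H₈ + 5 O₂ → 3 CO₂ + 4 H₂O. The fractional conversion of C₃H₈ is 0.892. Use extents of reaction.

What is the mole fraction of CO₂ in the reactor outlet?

Stoichiometric O₂ = 5 × 440 = 2200 kmol; O₂ fed = 2200 × 2.166 = 4765 kmol.
Fuel reacted = 0.892 × 440 → ξ = 392.5 kmol.
Outlet (n = n₀ + ν ξ):
  C₃H₈: 440 − 1(392.5) = 47.52
  O₂: 4765 − 5(392.5) = 2803
  CO₂: 0 + 3(392.5) = 1177
  H₂O: 0 + 4(392.5) = 1570
Total out = 5598 kmol; y_CO₂ = 1177 / 5598 = 0.2103.

0.21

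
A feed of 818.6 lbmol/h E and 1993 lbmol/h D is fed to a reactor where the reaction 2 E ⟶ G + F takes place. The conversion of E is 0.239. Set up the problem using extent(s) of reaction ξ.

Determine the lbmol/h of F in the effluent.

97.8 lbmol/h

E reacted = 0.239 × 818.6 = 195.6 lbmol/h; ν_E = −2, so ξ = 195.6/2 = 97.82 lbmol/h.
Outlet amounts (n = n₀ + ν ξ):
  E: 818.6 − 2(97.82) = 623
  G: 0 + 1(97.82) = 97.82
  F: 0 + 1(97.82) = 97.82
  D: 1993 (inert)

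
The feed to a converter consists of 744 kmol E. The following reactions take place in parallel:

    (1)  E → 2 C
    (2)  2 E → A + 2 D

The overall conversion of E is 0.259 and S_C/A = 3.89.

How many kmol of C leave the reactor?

Conversion of E: E consumed = 0.259 × 744 = 192.7 kmol = 1ξ₁ + 2ξ₂.
Selectivity: 2ξ₁ / (1ξ₂) = 3.89 → ξ₁ = 1.945 ξ₂.
Substitute: (1·1.945 + 2) ξ₂ = 192.7 → ξ₂ = 48.85 kmol, ξ₁ = 95 kmol.
Outlet amounts (n = n₀ + Σ ν·ξ):
  E: 744 − 1(95) − 2(48.85) = 551.3
  C: 0 + 2(95) = 190
  A: 0 + 1(48.85) = 48.85
  D: 0 + 2(48.85) = 97.69

190 kmol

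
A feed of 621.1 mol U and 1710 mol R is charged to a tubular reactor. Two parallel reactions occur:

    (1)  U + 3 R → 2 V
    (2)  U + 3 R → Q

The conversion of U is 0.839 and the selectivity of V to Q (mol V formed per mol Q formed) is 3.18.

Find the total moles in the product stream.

1090 mol

Conversion of U: U consumed = 0.839 × 621.1 = 521.1 mol = 1ξ₁ + 1ξ₂.
Selectivity: 2ξ₁ / (1ξ₂) = 3.18 → ξ₁ = 1.59 ξ₂.
Substitute: (1·1.59 + 1) ξ₂ = 521.1 → ξ₂ = 201.2 mol, ξ₁ = 319.9 mol.
Outlet amounts (n = n₀ + Σ ν·ξ):
  U: 621.1 − 1(319.9) − 1(201.2) = 100
  R: 1710 − 3(319.9) − 3(201.2) = 146.7
  V: 0 + 2(319.9) = 639.8
  Q: 0 + 1(201.2) = 201.2
Total out = 100 + 146.7 + 639.8 + 201.2 = 1088 mol.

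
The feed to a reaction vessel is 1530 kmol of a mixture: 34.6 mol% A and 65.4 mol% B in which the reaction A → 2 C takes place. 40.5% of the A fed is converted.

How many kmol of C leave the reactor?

429 kmol

A reacted = 0.405 × 529.4 = 214.4 kmol; ν_A = −1, so ξ = 214.4/1 = 214.4 kmol.
Outlet amounts (n = n₀ + ν ξ):
  A: 529.4 − 1(214.4) = 315
  C: 0 + 2(214.4) = 428.8
  B: 1001 (inert)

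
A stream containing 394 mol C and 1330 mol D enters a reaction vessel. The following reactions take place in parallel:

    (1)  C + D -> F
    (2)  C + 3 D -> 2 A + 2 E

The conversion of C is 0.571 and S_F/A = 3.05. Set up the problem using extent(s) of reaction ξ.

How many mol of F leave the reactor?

193 mol

Conversion of C: C consumed = 0.571 × 394 = 225 mol = 1ξ₁ + 1ξ₂.
Selectivity: 1ξ₁ / (2ξ₂) = 3.05 → ξ₁ = 6.1 ξ₂.
Substitute: (1·6.1 + 1) ξ₂ = 225 → ξ₂ = 31.69 mol, ξ₁ = 193.3 mol.
Outlet amounts (n = n₀ + Σ ν·ξ):
  C: 394 − 1(193.3) − 1(31.69) = 169
  D: 1330 − 1(193.3) − 3(31.69) = 1042
  F: 0 + 1(193.3) = 193.3
  A: 0 + 2(31.69) = 63.37
  E: 0 + 2(31.69) = 63.37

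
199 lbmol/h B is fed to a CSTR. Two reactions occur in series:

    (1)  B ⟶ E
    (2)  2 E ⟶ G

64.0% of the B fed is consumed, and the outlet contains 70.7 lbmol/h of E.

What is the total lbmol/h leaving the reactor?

Conversion of B: B consumed = 1ξ₁ = 0.64 × 199 → ξ₁ = 127.4 lbmol/h.
E balance: n_E = 0 + 1ξ₁ − 2ξ₂ = 70.7 → ξ₂ = (1·127.4 − 70.7)/2 = 28.33 lbmol/h.
Outlet amounts (n = n₀ + Σ ν·ξ):
  B: 199 − 1(127.4) = 71.64
  E: 0 + 1(127.4) − 2(28.33) = 70.7
  G: 0 + 1(28.33) = 28.33
Total out = 71.64 + 70.7 + 28.33 = 170.7 lbmol/h.

171 lbmol/h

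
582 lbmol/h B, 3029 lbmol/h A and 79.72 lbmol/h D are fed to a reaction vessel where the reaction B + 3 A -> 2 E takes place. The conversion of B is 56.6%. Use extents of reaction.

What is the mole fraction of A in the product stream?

0.673

B reacted = 0.566 × 582 = 329.4 lbmol/h; ν_B = −1, so ξ = 329.4/1 = 329.4 lbmol/h.
Outlet amounts (n = n₀ + ν ξ):
  B: 582 − 1(329.4) = 252.6
  A: 3029 − 3(329.4) = 2041
  E: 0 + 2(329.4) = 658.8
  D: 79.72 (inert)
Total out = 3032 lbmol/h; y_A = 2041 / 3032 = 0.6731.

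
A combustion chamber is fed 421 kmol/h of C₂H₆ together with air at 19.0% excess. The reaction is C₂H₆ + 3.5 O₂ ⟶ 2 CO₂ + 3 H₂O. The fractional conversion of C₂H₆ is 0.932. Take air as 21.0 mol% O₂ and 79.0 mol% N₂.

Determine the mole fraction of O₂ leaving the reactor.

0.0424

Stoichiometric O₂ = 3.5 × 421 = 1474 kmol/h; O₂ fed = 1474 × 1.190 = 1753 kmol/h.
N₂ fed = 1753 × 79/21 = 6596 kmol/h.
Fuel reacted = 0.932 × 421 → ξ = 392.4 kmol/h.
Outlet (n = n₀ + ν ξ):
  C₂H₆: 421 − 1(392.4) = 28.63
  O₂: 1753 − 3.5(392.4) = 380.2
  N₂: 6596 (inert)
  CO₂: 0 + 2(392.4) = 784.7
  H₂O: 0 + 3(392.4) = 1177
Total out = 8967 kmol/h; y_O₂ = 380.2 / 8967 = 0.0424.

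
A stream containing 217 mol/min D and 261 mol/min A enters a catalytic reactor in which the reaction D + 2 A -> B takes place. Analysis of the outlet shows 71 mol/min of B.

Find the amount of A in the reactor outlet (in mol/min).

119 mol/min

For B: n = n₀ + 1ξ → 71 = 0 + 1ξ, giving ξ = 71 mol/min.
Outlet amounts (n = n₀ + ν ξ):
  D: 217 − 1(71) = 146
  A: 261 − 2(71) = 119
  B: 0 + 1(71) = 71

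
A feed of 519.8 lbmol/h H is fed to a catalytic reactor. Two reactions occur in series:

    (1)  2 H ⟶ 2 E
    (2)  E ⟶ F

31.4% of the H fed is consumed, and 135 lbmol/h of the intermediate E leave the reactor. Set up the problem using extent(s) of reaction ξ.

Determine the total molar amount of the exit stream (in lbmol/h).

Conversion of H: H consumed = 2ξ₁ = 0.314 × 519.8 → ξ₁ = 81.61 lbmol/h.
E balance: n_E = 0 + 2ξ₁ − 1ξ₂ = 135 → ξ₂ = (2·81.61 − 135)/1 = 28.22 lbmol/h.
Outlet amounts (n = n₀ + Σ ν·ξ):
  H: 519.8 − 2(81.61) = 356.6
  E: 0 + 2(81.61) − 1(28.22) = 135
  F: 0 + 1(28.22) = 28.22
Total out = 356.6 + 135 + 28.22 = 519.8 lbmol/h.

520 lbmol/h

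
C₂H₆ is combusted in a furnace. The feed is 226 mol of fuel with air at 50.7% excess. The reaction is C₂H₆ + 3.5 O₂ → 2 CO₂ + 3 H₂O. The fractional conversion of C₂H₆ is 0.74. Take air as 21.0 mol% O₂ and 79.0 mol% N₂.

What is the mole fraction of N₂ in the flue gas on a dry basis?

Stoichiometric O₂ = 3.5 × 226 = 791 mol; O₂ fed = 791 × 1.507 = 1192 mol.
N₂ fed = 1192 × 79/21 = 4484 mol.
Fuel reacted = 0.74 × 226 → ξ = 167.2 mol.
Outlet (n = n₀ + ν ξ):
  C₂H₆: 226 − 1(167.2) = 58.76
  O₂: 1192 − 3.5(167.2) = 606.7
  N₂: 4484 (inert)
  CO₂: 0 + 2(167.2) = 334.5
  H₂O: 0 + 3(167.2) = 501.7
Dry total = 5484 mol; y_N₂ (dry) = 4484 / 5484 = 0.8177.

0.818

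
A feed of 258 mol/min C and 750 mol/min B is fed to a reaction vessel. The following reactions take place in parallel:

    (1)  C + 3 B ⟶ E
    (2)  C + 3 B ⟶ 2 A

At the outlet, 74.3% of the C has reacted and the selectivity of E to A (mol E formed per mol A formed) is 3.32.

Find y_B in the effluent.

0.382

Conversion of C: C consumed = 0.743 × 258 = 191.7 mol/min = 1ξ₁ + 1ξ₂.
Selectivity: 1ξ₁ / (2ξ₂) = 3.32 → ξ₁ = 6.64 ξ₂.
Substitute: (1·6.64 + 1) ξ₂ = 191.7 → ξ₂ = 25.09 mol/min, ξ₁ = 166.6 mol/min.
Outlet amounts (n = n₀ + Σ ν·ξ):
  C: 258 − 1(166.6) − 1(25.09) = 66.31
  B: 750 − 3(166.6) − 3(25.09) = 174.9
  E: 0 + 1(166.6) = 166.6
  A: 0 + 2(25.09) = 50.18
Total out = 458 mol/min; y_B = 174.9 / 458 = 0.3819.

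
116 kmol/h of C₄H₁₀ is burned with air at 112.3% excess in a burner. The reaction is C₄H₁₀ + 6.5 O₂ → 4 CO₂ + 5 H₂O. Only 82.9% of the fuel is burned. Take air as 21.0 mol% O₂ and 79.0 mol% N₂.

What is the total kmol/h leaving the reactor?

7880 kmol/h

Stoichiometric O₂ = 6.5 × 116 = 754 kmol/h; O₂ fed = 754 × 2.123 = 1601 kmol/h.
N₂ fed = 1601 × 79/21 = 6022 kmol/h.
Fuel reacted = 0.829 × 116 → ξ = 96.16 kmol/h.
Outlet (n = n₀ + ν ξ):
  C₄H₁₀: 116 − 1(96.16) = 19.84
  O₂: 1601 − 6.5(96.16) = 975.7
  N₂: 6022 (inert)
  CO₂: 0 + 4(96.16) = 384.7
  H₂O: 0 + 5(96.16) = 480.8
Total out = 19.84 + 975.7 + 6022 + 384.7 + 480.8 = 7883 kmol/h.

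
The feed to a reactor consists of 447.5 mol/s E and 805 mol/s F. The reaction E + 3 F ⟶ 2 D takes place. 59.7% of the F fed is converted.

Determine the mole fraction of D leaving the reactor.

F reacted = 0.597 × 805 = 480.6 mol/s; ν_F = −3, so ξ = 480.6/3 = 160.2 mol/s.
Outlet amounts (n = n₀ + ν ξ):
  E: 447.5 − 1(160.2) = 287.3
  F: 805 − 3(160.2) = 324.4
  D: 0 + 2(160.2) = 320.4
Total out = 932.1 mol/s; y_D = 320.4 / 932.1 = 0.3437.

0.344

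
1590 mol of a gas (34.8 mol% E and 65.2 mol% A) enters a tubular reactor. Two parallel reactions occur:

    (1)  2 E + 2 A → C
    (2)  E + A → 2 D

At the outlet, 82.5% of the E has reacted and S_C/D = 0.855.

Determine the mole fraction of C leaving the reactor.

0.167

Conversion of E: E consumed = 0.825 × 553.3 = 456.5 mol = 2ξ₁ + 1ξ₂.
Selectivity: 1ξ₁ / (2ξ₂) = 0.855 → ξ₁ = 1.71 ξ₂.
Substitute: (2·1.71 + 1) ξ₂ = 456.5 → ξ₂ = 103.3 mol, ξ₁ = 176.6 mol.
Outlet amounts (n = n₀ + Σ ν·ξ):
  E: 553.3 − 2(176.6) − 1(103.3) = 96.83
  A: 1037 − 2(176.6) − 1(103.3) = 580.2
  C: 0 + 1(176.6) = 176.6
  D: 0 + 2(103.3) = 206.6
Total out = 1060 mol; y_C = 176.6 / 1060 = 0.1666.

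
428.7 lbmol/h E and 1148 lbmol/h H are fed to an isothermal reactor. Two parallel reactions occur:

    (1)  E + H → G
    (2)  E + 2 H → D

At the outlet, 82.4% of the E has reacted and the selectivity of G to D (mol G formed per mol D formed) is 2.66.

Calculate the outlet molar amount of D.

Conversion of E: E consumed = 0.824 × 428.7 = 353.2 lbmol/h = 1ξ₁ + 1ξ₂.
Selectivity: 1ξ₁ / (1ξ₂) = 2.66 → ξ₁ = 2.66 ξ₂.
Substitute: (1·2.66 + 1) ξ₂ = 353.2 → ξ₂ = 96.52 lbmol/h, ξ₁ = 256.7 lbmol/h.
Outlet amounts (n = n₀ + Σ ν·ξ):
  E: 428.7 − 1(256.7) − 1(96.52) = 75.45
  H: 1148 − 1(256.7) − 2(96.52) = 698.2
  G: 0 + 1(256.7) = 256.7
  D: 0 + 1(96.52) = 96.52

96.5 lbmol/h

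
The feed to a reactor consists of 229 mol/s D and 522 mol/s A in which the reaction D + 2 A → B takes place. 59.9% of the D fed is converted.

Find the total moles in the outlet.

477 mol/s

D reacted = 0.599 × 229 = 137.2 mol/s; ν_D = −1, so ξ = 137.2/1 = 137.2 mol/s.
Outlet amounts (n = n₀ + ν ξ):
  D: 229 − 1(137.2) = 91.83
  A: 522 − 2(137.2) = 247.7
  B: 0 + 1(137.2) = 137.2
Total out = 91.83 + 247.7 + 137.2 = 476.7 mol/s.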